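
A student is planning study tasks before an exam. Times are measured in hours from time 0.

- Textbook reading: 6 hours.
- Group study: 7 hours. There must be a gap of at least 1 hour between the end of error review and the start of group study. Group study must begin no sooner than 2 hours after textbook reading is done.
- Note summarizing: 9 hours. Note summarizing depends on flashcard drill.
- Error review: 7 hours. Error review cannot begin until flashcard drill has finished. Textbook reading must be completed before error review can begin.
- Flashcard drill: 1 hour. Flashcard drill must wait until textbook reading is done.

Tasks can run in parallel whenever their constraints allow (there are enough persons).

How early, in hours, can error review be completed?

Nothing blocks textbook reading, so it runs from hour 0 to hour 6.
After textbook reading (finishes hour 6), flashcard drill can start at hour 6 and finishes at hour 7.
Error review has to wait for flashcard drill (finishes hour 7); textbook reading (finishes hour 6). The latest of these is hour 7, so error review runs hour 7 to 7 + 7 = hour 14.

14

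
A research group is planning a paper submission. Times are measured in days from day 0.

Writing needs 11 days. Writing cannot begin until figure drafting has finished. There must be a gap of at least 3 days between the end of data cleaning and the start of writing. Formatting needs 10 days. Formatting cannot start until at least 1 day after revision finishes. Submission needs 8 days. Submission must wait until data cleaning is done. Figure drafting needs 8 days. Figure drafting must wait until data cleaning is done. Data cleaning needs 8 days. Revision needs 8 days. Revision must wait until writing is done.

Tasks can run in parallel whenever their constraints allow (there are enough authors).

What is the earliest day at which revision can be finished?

Data cleaning has no prerequisites, so it starts at day 0 and finishes at day 8.
After data cleaning (finishes day 8), figure drafting can start at day 8 and finishes at day 16.
For writing: figure drafting (finishes day 16); data cleaning (finishes day 8, plus 3-day gap → day 11). Taking the maximum gives a start of day 16, and it finishes at 16 + 11 = day 27.
Revision cannot begin until writing (finishes day 27). It runs from day 27 to 27 + 8 = day 35.

35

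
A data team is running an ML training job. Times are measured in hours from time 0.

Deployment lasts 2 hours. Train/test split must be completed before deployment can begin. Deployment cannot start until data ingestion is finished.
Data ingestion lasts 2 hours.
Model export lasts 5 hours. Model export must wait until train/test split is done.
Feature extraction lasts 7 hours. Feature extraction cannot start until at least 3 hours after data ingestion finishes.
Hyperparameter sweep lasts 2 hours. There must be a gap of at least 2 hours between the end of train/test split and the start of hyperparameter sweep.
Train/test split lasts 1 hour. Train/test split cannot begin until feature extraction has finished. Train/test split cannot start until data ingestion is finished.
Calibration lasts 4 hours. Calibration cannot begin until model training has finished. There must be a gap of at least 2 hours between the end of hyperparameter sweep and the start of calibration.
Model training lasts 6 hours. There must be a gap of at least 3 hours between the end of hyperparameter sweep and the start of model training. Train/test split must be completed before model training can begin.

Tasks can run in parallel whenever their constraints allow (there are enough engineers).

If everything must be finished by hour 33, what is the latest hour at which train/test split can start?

15

Nothing follows calibration; the deadline of hour 33 is its only limit. It must start by 33 − 4 = hour 29.
Model training feeds into calibration (must start by hour 29); so model training must finish by hour 29 and therefore start by hour 23.
Hyperparameter sweep has several dependents: model training (must start by hour 23, minus 3-hour gap → hour 20); calibration (must start by hour 29, minus 2-hour gap → hour 27). The earliest of those limits is hour 20, so hyperparameter sweep must start by 20 − 2 = hour 18.
To finish by hour 33, model export (duration 5) must start no later than hour 28.
Deployment must finish by hour 33; it takes 2 hours, so it must start by 33 − 2 = hour 31.
For train/test split: hyperparameter sweep (must start by hour 18, minus 2-hour gap → hour 16); model training (must start by hour 23); model export (must start by hour 28); deployment (must start by hour 31). The most restrictive is hour 16; with a 1-hour duration, train/test split must start by hour 15.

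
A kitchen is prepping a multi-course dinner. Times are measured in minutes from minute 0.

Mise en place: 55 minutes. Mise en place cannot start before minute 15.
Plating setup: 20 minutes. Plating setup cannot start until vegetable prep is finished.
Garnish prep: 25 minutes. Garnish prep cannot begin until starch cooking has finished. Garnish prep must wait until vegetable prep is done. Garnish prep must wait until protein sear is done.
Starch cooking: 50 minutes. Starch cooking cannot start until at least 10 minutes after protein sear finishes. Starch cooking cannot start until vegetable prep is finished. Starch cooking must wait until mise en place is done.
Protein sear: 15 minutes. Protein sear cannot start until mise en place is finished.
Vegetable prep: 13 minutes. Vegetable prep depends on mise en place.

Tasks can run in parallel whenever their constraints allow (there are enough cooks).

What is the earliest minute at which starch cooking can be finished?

Mise en place waits on its own release at minute 15, so it starts at minute 15 and finishes at 15 + 55 = minute 70.
Vegetable prep waits on mise en place (finishes minute 70), so it starts at minute 70 and finishes at 70 + 13 = minute 83.
Protein sear cannot begin until mise en place (finishes minute 70). It runs from minute 70 to 70 + 15 = minute 85.
For starch cooking: protein sear (finishes minute 85, plus 10-minute gap → minute 95); vegetable prep (finishes minute 83); mise en place (finishes minute 70). Taking the maximum gives a start of minute 95, and it finishes at 95 + 50 = minute 145.

145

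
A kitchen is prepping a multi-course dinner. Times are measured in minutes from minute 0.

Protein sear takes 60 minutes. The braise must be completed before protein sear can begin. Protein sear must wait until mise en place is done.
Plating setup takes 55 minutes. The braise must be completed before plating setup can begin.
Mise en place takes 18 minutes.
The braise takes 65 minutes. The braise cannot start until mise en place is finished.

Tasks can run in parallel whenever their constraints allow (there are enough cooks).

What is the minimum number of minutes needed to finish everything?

143

Nothing blocks mise en place, so it runs from minute 0 to minute 18.
The braise cannot begin until mise en place (finishes minute 18). It runs from minute 18 to 18 + 65 = minute 83.
After the braise (finishes minute 83), plating setup can start at minute 83 and finishes at minute 138.
For protein sear: the braise (finishes minute 83); mise en place (finishes minute 18). Taking the maximum gives a start of minute 83, and it finishes at 83 + 60 = minute 143.
All tasks are finished once the last one completes. Finish times: Mise en place at 18, The braise at 83, Protein sear at 143, Plating setup at 138. The latest is minute 143.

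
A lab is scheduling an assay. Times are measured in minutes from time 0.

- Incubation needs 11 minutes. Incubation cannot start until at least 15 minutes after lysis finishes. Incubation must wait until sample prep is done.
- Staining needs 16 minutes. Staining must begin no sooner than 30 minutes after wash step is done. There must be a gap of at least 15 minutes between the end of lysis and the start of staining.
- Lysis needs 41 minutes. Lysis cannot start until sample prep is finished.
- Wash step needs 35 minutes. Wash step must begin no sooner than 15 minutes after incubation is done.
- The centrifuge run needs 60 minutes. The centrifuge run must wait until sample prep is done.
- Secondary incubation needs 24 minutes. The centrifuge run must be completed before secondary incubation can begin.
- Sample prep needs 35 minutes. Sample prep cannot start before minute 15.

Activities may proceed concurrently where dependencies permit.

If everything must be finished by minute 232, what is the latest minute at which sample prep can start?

Staining must finish by minute 232; it takes 16 minutes, so it must start by 232 − 16 = minute 216.
Wash step must finish before staining (must start by minute 216, minus 30-minute gap → minute 186). With a 35-minute duration, wash step must start by 186 − 35 = minute 151.
Incubation feeds into wash step (must start by minute 151, minus 15-minute gap → minute 136); so incubation must finish by minute 136 and therefore start by minute 125.
For lysis: incubation (must start by minute 125, minus 15-minute gap → minute 110); staining (must start by minute 216, minus 15-minute gap → minute 201). The most restrictive is minute 110; with a 41-minute duration, lysis must start by minute 69.
Secondary incubation must finish by minute 232; it takes 24 minutes, so it must start by 232 − 24 = minute 208.
The centrifuge run feeds into secondary incubation (must start by minute 208); so the centrifuge run must finish by minute 208 and therefore start by minute 148.
Sample prep has several dependents: lysis (must start by minute 69); incubation (must start by minute 125); the centrifuge run (must start by minute 148). The earliest of those limits is minute 69, so sample prep must start by 69 − 35 = minute 34.

34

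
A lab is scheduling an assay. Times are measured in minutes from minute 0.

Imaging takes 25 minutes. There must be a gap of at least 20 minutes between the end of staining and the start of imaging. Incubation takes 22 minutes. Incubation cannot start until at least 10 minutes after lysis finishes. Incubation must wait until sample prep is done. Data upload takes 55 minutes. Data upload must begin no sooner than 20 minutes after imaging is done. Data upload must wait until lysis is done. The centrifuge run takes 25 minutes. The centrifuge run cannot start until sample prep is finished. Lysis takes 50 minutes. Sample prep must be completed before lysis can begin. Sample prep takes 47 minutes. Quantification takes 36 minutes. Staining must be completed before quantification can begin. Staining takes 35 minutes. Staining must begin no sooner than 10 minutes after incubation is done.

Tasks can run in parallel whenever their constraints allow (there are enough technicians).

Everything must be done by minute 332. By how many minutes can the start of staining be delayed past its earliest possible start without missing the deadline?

Nothing blocks sample prep, so it runs from minute 0 to minute 47.
After sample prep (finishes minute 47), lysis can start at minute 47 and finishes at minute 97.
Incubation cannot start until lysis (finishes minute 97, plus 10-minute gap → minute 107); sample prep (finishes minute 47). The controlling bound is minute 107, so incubation finishes at 107 + 22 = minute 129.
After incubation (finishes minute 129, plus 10-minute gap → minute 139), staining can start at minute 139 and finishes at minute 174.

Working backward from the deadline:
Data upload has no dependents, so it just needs to finish by minute 332. Starting by 332 − 55 = minute 277 achieves that.
Imaging feeds into data upload (must start by minute 277, minus 20-minute gap → minute 257); so imaging must finish by minute 257 and therefore start by minute 232.
Quantification must finish by minute 332; it takes 36 minutes, so it must start by 332 − 36 = minute 296.
Staining must finish in time for imaging (must start by minute 232, minus 20-minute gap → minute 212); quantification (must start by minute 296). The tightest is minute 212, so staining must start by 212 − 35 = minute 177.
So staining can start as early as minute 139 and as late as minute 177, giving 177 − 139 = 38 minutes of slack.

38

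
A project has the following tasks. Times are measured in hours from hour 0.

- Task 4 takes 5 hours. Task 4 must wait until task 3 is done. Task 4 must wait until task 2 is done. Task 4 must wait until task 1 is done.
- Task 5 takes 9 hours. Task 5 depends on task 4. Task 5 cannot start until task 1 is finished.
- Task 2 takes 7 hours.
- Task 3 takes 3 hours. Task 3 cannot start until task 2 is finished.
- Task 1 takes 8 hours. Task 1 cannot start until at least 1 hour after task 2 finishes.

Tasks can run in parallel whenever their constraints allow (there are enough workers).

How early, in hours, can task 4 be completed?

21

Nothing blocks task 2, so it runs from hour 0 to hour 7.
Task 3 waits on task 2 (finishes hour 7), so it starts at hour 7 and finishes at 7 + 3 = hour 10.
After task 2 (finishes hour 7, plus 1-hour gap → hour 8), task 1 can start at hour 8 and finishes at hour 16.
Task 4 needs all of task 3 (finishes hour 10); task 2 (finishes hour 7); task 1 (finishes hour 16). That puts its earliest start at hour 16; it finishes at 16 + 5 = hour 21.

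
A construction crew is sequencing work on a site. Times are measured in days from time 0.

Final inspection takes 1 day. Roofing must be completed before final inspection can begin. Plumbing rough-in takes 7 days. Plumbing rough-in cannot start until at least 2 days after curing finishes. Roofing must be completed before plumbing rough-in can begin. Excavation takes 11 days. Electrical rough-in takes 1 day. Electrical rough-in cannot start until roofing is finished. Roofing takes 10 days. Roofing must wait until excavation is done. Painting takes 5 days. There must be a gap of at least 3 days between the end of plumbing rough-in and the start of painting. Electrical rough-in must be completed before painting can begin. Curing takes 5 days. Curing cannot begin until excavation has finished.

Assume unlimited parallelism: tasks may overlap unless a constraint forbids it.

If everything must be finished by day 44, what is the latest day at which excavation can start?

8

Nothing follows painting; the deadline of day 44 is its only limit. It must start by 44 − 5 = day 39.
Plumbing rough-in has to be done before painting (must start by day 39, minus 3-day gap → day 36). That means finishing by day 36, i.e. starting by 36 − 7 = day 29.
Curing must finish before plumbing rough-in (must start by day 29, minus 2-day gap → day 27). With a 5-day duration, curing must start by 27 − 5 = day 22.
Electrical rough-in feeds into painting (must start by day 39); so electrical rough-in must finish by day 39 and therefore start by day 38.
Final inspection must finish by day 44; it takes 1 day, so it must start by 44 − 1 = day 43.
Roofing must finish in time for plumbing rough-in (must start by day 29); electrical rough-in (must start by day 38); final inspection (must start by day 43). The tightest is day 29, so roofing must start by 29 − 10 = day 19.
Excavation has several dependents: curing (must start by day 22); roofing (must start by day 19). The earliest of those limits is day 19, so excavation must start by 19 − 11 = day 8.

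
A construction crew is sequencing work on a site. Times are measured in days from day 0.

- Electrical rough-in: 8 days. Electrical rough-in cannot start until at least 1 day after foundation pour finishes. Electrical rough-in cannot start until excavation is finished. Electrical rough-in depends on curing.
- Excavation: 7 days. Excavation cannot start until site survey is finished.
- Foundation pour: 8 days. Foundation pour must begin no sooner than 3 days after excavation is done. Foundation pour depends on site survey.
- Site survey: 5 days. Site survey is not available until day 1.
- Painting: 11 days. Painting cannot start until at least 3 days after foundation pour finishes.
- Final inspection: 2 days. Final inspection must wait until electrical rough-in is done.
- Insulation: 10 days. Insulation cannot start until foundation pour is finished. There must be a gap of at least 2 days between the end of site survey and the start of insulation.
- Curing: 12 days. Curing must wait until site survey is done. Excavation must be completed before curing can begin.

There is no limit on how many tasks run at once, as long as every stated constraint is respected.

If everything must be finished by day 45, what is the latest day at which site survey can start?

Final inspection must finish by day 45; it takes 2 days, so it must start by 45 − 2 = day 43.
Electrical rough-in has to be done before final inspection (must start by day 43). That means finishing by day 43, i.e. starting by 43 − 8 = day 35.
Insulation has no dependents, so it just needs to finish by day 45. Starting by 45 − 10 = day 35 achieves that.
Painting must finish by day 45; it takes 11 days, so it must start by 45 − 11 = day 34.
Foundation pour has several dependents: electrical rough-in (must start by day 35, minus 1-day gap → day 34); insulation (must start by day 35); painting (must start by day 34, minus 3-day gap → day 31). The earliest of those limits is day 31, so foundation pour must start by 31 − 8 = day 23.
Curing has to be done before electrical rough-in (must start by day 35). That means finishing by day 35, i.e. starting by 35 − 12 = day 23.
Excavation must finish in time for foundation pour (must start by day 23, minus 3-day gap → day 20); curing (must start by day 23); electrical rough-in (must start by day 35). The tightest is day 20, so excavation must start by 20 − 7 = day 13.
For site survey: excavation (must start by day 13); foundation pour (must start by day 23); curing (must start by day 23); insulation (must start by day 35, minus 2-day gap → day 33). The most restrictive is day 13; with a 5-day duration, site survey must start by day 8.

8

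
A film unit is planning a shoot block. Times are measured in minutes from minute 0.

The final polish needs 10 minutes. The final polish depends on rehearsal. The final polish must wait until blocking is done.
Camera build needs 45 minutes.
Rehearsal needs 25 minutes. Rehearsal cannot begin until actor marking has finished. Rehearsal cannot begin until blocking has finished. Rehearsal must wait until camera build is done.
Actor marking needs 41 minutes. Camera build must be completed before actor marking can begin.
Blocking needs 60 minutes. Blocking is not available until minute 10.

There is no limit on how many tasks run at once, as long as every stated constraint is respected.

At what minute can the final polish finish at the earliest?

Blocking waits on its own release at minute 10, so it starts at minute 10 and finishes at 10 + 60 = minute 70.
Nothing blocks camera build, so it runs from minute 0 to minute 45.
Actor marking cannot begin until camera build (finishes minute 45). It runs from minute 45 to 45 + 41 = minute 86.
Rehearsal needs all of actor marking (finishes minute 86); blocking (finishes minute 70); camera build (finishes minute 45). That puts its earliest start at minute 86; it finishes at 86 + 25 = minute 111.
The final polish has to wait for rehearsal (finishes minute 111); blocking (finishes minute 70). The latest of these is minute 111, so the final polish runs minute 111 to 111 + 10 = minute 121.

121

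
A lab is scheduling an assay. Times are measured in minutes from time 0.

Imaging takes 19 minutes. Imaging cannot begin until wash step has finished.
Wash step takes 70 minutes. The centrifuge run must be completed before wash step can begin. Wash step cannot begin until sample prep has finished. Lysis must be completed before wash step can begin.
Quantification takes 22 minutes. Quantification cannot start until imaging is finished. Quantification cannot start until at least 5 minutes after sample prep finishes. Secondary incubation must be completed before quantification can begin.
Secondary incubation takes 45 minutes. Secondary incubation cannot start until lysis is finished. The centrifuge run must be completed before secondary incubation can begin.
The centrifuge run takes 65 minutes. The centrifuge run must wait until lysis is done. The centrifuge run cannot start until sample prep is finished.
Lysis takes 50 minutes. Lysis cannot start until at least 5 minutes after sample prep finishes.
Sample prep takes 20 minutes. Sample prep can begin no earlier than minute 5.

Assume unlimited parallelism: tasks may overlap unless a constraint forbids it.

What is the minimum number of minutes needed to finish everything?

256

After its own release at minute 5, sample prep can start at minute 5 and finishes at minute 25.
Lysis cannot begin until sample prep (finishes minute 25, plus 5-minute gap → minute 30). It runs from minute 30 to 30 + 50 = minute 80.
The centrifuge run needs all of lysis (finishes minute 80); sample prep (finishes minute 25). That puts its earliest start at minute 80; it finishes at 80 + 65 = minute 145.
For secondary incubation: lysis (finishes minute 80); the centrifuge run (finishes minute 145). Taking the maximum gives a start of minute 145, and it finishes at 145 + 45 = minute 190.
Wash step cannot start until the centrifuge run (finishes minute 145); sample prep (finishes minute 25); lysis (finishes minute 80). The controlling bound is minute 145, so wash step finishes at 145 + 70 = minute 215.
After wash step (finishes minute 215), imaging can start at minute 215 and finishes at minute 234.
Quantification cannot start until imaging (finishes minute 234); sample prep (finishes minute 25, plus 5-minute gap → minute 30); secondary incubation (finishes minute 190). The controlling bound is minute 234, so quantification finishes at 234 + 22 = minute 256.
All tasks are finished once the last one completes. Finish times: Sample prep at 25, Lysis at 80, The centrifuge run at 145, Wash step at 215, Secondary incubation at 190, Imaging at 234, Quantification at 256. The latest is minute 256.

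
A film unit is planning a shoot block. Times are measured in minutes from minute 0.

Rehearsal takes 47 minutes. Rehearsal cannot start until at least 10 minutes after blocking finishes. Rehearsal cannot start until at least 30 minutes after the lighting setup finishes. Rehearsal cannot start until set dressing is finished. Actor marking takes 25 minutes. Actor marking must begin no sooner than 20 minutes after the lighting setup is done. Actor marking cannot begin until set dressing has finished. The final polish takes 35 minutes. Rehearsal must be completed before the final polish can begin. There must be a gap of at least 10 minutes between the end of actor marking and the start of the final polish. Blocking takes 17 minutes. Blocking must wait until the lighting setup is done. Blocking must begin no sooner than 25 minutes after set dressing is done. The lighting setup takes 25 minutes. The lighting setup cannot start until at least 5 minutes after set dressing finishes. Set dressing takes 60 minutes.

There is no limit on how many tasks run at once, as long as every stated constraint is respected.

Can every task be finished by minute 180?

No

Nothing blocks set dressing, so it runs from minute 0 to minute 60.
The lighting setup waits on set dressing (finishes minute 60, plus 5-minute gap → minute 65), so it starts at minute 65 and finishes at 65 + 25 = minute 90.
Actor marking needs all of the lighting setup (finishes minute 90, plus 20-minute gap → minute 110); set dressing (finishes minute 60). That puts its earliest start at minute 110; it finishes at 110 + 25 = minute 135.
Blocking needs all of the lighting setup (finishes minute 90); set dressing (finishes minute 60, plus 25-minute gap → minute 85). That puts its earliest start at minute 90; it finishes at 90 + 17 = minute 107.
Rehearsal has to wait for blocking (finishes minute 107, plus 10-minute gap → minute 117); the lighting setup (finishes minute 90, plus 30-minute gap → minute 120); set dressing (finishes minute 60). The latest of these is minute 120, so rehearsal runs minute 120 to 120 + 47 = minute 167.
The final polish needs all of rehearsal (finishes minute 167); actor marking (finishes minute 135, plus 10-minute gap → minute 145). That puts its earliest start at minute 167; it finishes at 167 + 35 = minute 202.
The earliest everything can be done is minute 202, which is after the deadline of 180, so it is not possible.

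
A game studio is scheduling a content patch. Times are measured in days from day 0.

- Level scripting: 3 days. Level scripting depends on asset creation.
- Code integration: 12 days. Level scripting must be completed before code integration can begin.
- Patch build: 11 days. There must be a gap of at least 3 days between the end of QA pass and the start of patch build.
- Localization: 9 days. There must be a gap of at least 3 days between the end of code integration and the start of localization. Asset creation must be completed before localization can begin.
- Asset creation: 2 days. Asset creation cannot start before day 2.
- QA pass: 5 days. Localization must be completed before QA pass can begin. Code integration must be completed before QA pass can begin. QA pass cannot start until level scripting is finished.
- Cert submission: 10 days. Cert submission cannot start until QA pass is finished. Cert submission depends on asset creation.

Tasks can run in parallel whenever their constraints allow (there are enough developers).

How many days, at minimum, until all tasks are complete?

After its own release at day 2, asset creation can start at day 2 and finishes at day 4.
Level scripting cannot begin until asset creation (finishes day 4). It runs from day 4 to 4 + 3 = day 7.
After level scripting (finishes day 7), code integration can start at day 7 and finishes at day 19.
For localization: code integration (finishes day 19, plus 3-day gap → day 22); asset creation (finishes day 4). Taking the maximum gives a start of day 22, and it finishes at 22 + 9 = day 31.
QA pass has to wait for localization (finishes day 31); code integration (finishes day 19); level scripting (finishes day 7). The latest of these is day 31, so QA pass runs day 31 to 31 + 5 = day 36.
After QA pass (finishes day 36, plus 3-day gap → day 39), patch build can start at day 39 and finishes at day 50.
Cert submission needs all of QA pass (finishes day 36); asset creation (finishes day 4). That puts its earliest start at day 36; it finishes at 36 + 10 = day 46.
All tasks are finished once the last one completes. Finish times: Asset creation at 4, Level scripting at 7, Code integration at 19, Localization at 31, QA pass at 36, Cert submission at 46, Patch build at 50. The latest is day 50.

50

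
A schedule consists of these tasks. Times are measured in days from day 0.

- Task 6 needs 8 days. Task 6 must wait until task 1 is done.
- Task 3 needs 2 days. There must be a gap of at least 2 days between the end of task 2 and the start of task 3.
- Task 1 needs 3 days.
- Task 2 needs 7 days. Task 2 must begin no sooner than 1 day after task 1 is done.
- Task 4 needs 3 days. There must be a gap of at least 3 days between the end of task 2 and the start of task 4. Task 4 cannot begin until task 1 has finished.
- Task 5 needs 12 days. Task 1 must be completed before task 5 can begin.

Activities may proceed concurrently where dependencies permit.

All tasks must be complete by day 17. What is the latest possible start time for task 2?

Task 3 has no dependents, so it just needs to finish by day 17. Starting by 17 − 2 = day 15 achieves that.
Task 4 has no dependents, so it just needs to finish by day 17. Starting by 17 − 3 = day 14 achieves that.
Task 2 feeds task 3 (must start by day 15, minus 2-day gap → day 13); task 4 (must start by day 14, minus 3-day gap → day 11). Taking the minimum, task 2 must finish by day 11 and start by 11 − 7 = day 4.

4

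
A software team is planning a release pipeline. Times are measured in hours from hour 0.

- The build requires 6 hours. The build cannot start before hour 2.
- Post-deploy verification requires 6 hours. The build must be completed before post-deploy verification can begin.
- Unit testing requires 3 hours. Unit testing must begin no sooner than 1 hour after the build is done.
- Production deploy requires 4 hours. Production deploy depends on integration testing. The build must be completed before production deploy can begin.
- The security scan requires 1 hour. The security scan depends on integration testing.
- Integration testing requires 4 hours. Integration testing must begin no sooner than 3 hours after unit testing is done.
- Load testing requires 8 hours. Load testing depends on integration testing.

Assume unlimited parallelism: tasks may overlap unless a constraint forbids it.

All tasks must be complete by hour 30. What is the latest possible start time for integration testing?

To finish by hour 30, the security scan (duration 1) must start no later than hour 29.
Load testing must finish by hour 30; it takes 8 hours, so it must start by 30 − 8 = hour 22.
Production deploy has no dependents, so it just needs to finish by hour 30. Starting by 30 − 4 = hour 26 achieves that.
Integration testing must finish in time for the security scan (must start by hour 29); load testing (must start by hour 22); production deploy (must start by hour 26). The tightest is hour 22, so integration testing must start by 22 − 4 = hour 18.

18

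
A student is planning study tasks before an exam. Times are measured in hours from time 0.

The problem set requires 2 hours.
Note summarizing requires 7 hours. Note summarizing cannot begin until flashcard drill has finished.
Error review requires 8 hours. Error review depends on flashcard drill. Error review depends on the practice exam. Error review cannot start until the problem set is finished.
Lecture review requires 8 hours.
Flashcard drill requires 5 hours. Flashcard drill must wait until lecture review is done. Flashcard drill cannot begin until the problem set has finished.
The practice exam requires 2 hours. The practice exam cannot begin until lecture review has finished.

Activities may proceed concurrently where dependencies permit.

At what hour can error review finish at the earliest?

21

The problem set has no prerequisites, so it starts at hour 0 and finishes at hour 2.
Lecture review can start immediately at hour 0; it finishes at hour 8.
The practice exam cannot begin until lecture review (finishes hour 8). It runs from hour 8 to 8 + 2 = hour 10.
Flashcard drill has to wait for lecture review (finishes hour 8); the problem set (finishes hour 2). The latest of these is hour 8, so flashcard drill runs hour 8 to 8 + 5 = hour 13.
Error review needs all of flashcard drill (finishes hour 13); the practice exam (finishes hour 10); the problem set (finishes hour 2). That puts its earliest start at hour 13; it finishes at 13 + 8 = hour 21.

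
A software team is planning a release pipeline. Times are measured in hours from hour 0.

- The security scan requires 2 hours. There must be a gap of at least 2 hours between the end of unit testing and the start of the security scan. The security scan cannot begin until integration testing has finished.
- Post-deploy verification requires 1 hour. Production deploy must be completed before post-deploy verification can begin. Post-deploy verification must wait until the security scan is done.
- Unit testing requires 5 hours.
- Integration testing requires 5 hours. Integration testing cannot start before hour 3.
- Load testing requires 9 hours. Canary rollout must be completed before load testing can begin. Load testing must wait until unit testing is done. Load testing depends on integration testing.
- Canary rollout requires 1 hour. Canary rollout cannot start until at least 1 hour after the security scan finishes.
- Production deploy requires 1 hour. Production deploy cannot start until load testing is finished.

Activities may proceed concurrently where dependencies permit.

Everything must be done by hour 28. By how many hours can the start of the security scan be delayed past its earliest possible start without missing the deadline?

5

Integration testing cannot begin until its own release at hour 3. It runs from hour 3 to 3 + 5 = hour 8.
Unit testing can start immediately at hour 0; it finishes at hour 5.
The security scan has to wait for unit testing (finishes hour 5, plus 2-hour gap → hour 7); integration testing (finishes hour 8). The latest of these is hour 8, so the security scan runs hour 8 to 8 + 2 = hour 10.

Working backward from the deadline:
Nothing follows post-deploy verification; the deadline of hour 28 is its only limit. It must start by 28 − 1 = hour 27.
Production deploy feeds into post-deploy verification (must start by hour 27); so production deploy must finish by hour 27 and therefore start by hour 26.
Load testing must finish before production deploy (must start by hour 26). With a 9-hour duration, load testing must start by 26 − 9 = hour 17.
Since load testing (must start by hour 17) depends on it, canary rollout must finish by hour 17. Backing off its 1-hour duration gives a latest start of hour 16.
The security scan must finish in time for canary rollout (must start by hour 16, minus 1-hour gap → hour 15); post-deploy verification (must start by hour 27). The tightest is hour 15, so the security scan must start by 15 − 2 = hour 13.
So the security scan can start as early as hour 8 and as late as hour 13, giving 13 − 8 = 5 hours of slack.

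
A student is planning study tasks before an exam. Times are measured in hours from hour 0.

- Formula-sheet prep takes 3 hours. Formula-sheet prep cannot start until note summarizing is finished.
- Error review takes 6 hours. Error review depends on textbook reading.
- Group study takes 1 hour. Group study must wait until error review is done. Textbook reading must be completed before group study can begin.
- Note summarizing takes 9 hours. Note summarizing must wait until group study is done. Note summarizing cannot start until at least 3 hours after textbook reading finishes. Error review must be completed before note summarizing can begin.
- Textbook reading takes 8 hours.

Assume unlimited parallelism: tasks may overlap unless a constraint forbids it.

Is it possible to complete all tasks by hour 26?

Textbook reading has no prerequisites, so it starts at hour 0 and finishes at hour 8.
After textbook reading (finishes hour 8), error review can start at hour 8 and finishes at hour 14.
Group study needs all of error review (finishes hour 14); textbook reading (finishes hour 8). That puts its earliest start at hour 14; it finishes at 14 + 1 = hour 15.
Note summarizing cannot start until group study (finishes hour 15); textbook reading (finishes hour 8, plus 3-hour gap → hour 11); error review (finishes hour 14). The controlling bound is hour 15, so note summarizing finishes at 15 + 9 = hour 24.
Formula-sheet prep cannot begin until note summarizing (finishes hour 24). It runs from hour 24 to 24 + 3 = hour 27.
The earliest everything can be done is hour 27, which is after the deadline of 26, so it is not possible.

No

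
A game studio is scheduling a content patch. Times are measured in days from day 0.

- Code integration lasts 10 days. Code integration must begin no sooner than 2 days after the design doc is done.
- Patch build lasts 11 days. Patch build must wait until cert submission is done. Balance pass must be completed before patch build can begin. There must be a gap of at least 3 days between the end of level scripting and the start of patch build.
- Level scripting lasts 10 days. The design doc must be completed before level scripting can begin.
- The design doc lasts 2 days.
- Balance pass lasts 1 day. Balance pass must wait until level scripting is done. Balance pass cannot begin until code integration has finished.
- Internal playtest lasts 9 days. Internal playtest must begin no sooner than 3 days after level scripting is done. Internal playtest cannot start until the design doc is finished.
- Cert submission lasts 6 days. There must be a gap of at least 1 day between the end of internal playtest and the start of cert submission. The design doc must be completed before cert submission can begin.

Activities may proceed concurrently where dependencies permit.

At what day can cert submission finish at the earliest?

Nothing blocks the design doc, so it runs from day 0 to day 2.
Level scripting waits on the design doc (finishes day 2), so it starts at day 2 and finishes at 2 + 10 = day 12.
Internal playtest has to wait for level scripting (finishes day 12, plus 3-day gap → day 15); the design doc (finishes day 2). The latest of these is day 15, so internal playtest runs day 15 to 15 + 9 = day 24.
Cert submission cannot start until internal playtest (finishes day 24, plus 1-day gap → day 25); the design doc (finishes day 2). The controlling bound is day 25, so cert submission finishes at 25 + 6 = day 31.

31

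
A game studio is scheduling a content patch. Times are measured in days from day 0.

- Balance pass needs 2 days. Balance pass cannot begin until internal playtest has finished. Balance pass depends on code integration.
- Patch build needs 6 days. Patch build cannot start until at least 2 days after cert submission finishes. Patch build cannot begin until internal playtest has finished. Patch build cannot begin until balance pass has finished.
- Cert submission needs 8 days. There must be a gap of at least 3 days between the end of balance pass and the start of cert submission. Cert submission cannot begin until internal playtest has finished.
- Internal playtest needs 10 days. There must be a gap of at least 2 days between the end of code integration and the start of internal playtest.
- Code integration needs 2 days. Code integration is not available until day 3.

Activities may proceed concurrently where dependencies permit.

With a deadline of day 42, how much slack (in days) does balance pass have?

Code integration waits on its own release at day 3, so it starts at day 3 and finishes at 3 + 2 = day 5.
Internal playtest waits on code integration (finishes day 5, plus 2-day gap → day 7), so it starts at day 7 and finishes at 7 + 10 = day 17.
Balance pass needs all of internal playtest (finishes day 17); code integration (finishes day 5). That puts its earliest start at day 17; it finishes at 17 + 2 = day 19.

Working backward from the deadline:
To finish by day 42, patch build (duration 6) must start no later than day 36.
Cert submission has to be done before patch build (must start by day 36, minus 2-day gap → day 34). That means finishing by day 34, i.e. starting by 34 − 8 = day 26.
Balance pass feeds cert submission (must start by day 26, minus 3-day gap → day 23); patch build (must start by day 36). Taking the minimum, balance pass must finish by day 23 and start by 23 − 2 = day 21.
So balance pass can start as early as day 17 and as late as day 21, giving 21 − 17 = 4 days of slack.

4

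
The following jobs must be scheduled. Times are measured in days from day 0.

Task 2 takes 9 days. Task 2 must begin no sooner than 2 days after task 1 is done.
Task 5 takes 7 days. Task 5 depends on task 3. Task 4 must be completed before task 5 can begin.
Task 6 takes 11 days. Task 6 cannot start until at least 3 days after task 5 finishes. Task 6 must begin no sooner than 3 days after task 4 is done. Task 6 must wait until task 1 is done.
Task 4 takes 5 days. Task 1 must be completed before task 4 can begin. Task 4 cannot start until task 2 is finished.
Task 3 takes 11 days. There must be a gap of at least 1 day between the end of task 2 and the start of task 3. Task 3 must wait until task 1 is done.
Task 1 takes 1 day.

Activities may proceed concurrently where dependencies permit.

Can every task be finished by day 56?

Yes

Task 1 has no prerequisites, so it starts at day 0 and finishes at day 1.
After task 1 (finishes day 1, plus 2-day gap → day 3), task 2 can start at day 3 and finishes at day 12.
Task 4 has to wait for task 1 (finishes day 1); task 2 (finishes day 12). The latest of these is day 12, so task 4 runs day 12 to 12 + 5 = day 17.
Task 3 has to wait for task 2 (finishes day 12, plus 1-day gap → day 13); task 1 (finishes day 1). The latest of these is day 13, so task 3 runs day 13 to 13 + 11 = day 24.
Task 5 has to wait for task 3 (finishes day 24); task 4 (finishes day 17). The latest of these is day 24, so task 5 runs day 24 to 24 + 7 = day 31.
Task 6 needs all of task 5 (finishes day 31, plus 3-day gap → day 34); task 4 (finishes day 17, plus 3-day gap → day 20); task 1 (finishes day 1). That puts its earliest start at day 34; it finishes at 34 + 11 = day 45.
Every task is finished by day 45, which is no later than the deadline of 56, so the schedule is feasible.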